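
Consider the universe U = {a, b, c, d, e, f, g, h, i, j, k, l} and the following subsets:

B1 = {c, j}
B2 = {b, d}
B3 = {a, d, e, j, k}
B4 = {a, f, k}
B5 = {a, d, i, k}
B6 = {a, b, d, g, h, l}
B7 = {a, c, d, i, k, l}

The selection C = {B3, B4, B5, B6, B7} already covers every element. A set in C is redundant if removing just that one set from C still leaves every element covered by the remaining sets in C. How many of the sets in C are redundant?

1

Drop B3: e, j uncovered — not redundant.
Drop B4: f uncovered — not redundant.
Drop B5: the rest still cover every element — redundant.
Drop B6: b, g, h uncovered — not redundant.
Drop B7: c uncovered — not redundant.
1 redundant: B5.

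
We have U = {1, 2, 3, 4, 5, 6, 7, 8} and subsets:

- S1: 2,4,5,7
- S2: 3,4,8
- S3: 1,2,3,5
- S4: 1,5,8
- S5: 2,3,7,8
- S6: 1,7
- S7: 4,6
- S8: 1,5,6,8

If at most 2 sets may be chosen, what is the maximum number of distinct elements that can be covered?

7

Choosing S1, S8 covers {1, 2, 4, 5, 6, 7, 8} — 7 elements.
No choice of 2 sets does better; here 3 is left uncovered.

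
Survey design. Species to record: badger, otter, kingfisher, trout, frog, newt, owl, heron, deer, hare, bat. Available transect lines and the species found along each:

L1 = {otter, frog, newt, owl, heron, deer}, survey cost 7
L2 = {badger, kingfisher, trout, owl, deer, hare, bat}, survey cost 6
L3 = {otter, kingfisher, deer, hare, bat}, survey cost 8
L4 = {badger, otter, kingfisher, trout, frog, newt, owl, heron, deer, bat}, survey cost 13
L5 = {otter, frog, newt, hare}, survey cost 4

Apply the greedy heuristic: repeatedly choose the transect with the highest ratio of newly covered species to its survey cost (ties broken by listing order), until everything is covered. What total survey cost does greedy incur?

17

Pick 1: L2 adds 7 new (badger, kingfisher, trout, owl, deer, hare, bat) at survey cost 6 (ratio 7/6).
Pick 2: L5 adds 3 new (otter, frog, newt) at survey cost 4 (ratio 3/4).
Pick 3: L1 adds 1 new (heron) at survey cost 7 (ratio 1/7).
Greedy total survey cost: 6 + 4 + 7 = 17. (The true optimum is 13, so greedy overshoots here.)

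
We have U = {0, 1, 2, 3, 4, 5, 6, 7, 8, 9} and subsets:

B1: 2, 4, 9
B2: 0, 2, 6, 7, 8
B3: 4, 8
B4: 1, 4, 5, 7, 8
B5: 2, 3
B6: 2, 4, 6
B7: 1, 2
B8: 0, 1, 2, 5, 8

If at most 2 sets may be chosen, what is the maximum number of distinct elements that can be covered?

Choosing B2, B4 covers {0, 1, 2, 4, 5, 6, 7, 8} — 8 elements.
No choice of 2 sets does better; here 3, 9 are left uncovered.

8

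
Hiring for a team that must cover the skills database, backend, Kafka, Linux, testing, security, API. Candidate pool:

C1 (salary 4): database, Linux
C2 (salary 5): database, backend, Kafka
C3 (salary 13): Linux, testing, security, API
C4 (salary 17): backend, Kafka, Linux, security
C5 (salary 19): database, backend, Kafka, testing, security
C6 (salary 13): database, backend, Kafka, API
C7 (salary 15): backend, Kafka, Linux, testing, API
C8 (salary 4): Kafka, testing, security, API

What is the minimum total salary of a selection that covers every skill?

13

C1, C2, C8 cover every skill at salary 4 + 5 + 4 = 13.
Any cover uses at least 2 candidates; among all covering selections none totals below 13.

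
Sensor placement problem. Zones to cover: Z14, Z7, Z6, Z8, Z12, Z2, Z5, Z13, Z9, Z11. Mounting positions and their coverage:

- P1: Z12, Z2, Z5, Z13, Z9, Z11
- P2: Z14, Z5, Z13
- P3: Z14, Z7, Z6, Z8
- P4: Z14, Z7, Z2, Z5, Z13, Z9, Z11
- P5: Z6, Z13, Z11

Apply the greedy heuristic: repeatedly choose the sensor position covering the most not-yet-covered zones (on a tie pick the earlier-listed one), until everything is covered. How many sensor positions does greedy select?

3

Pick 1: P4 covers 7 new zones (Z14, Z7, Z2, Z5, Z13, Z9, Z11).
Pick 2: P3 covers 2 new zones (Z6, Z8).
Pick 3: P1 covers 1 new zones (Z12).
Greedy uses 3 sensor positions. (The true minimum is 2.)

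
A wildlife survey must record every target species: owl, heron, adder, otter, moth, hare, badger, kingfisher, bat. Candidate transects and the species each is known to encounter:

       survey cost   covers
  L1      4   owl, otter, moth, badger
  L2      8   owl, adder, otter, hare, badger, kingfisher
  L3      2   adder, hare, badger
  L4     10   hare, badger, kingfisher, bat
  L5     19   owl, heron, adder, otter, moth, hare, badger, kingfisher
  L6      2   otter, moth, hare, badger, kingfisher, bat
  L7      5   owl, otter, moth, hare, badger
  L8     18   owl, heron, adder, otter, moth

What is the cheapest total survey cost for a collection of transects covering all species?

L6, L8 cover every species at survey cost 2 + 18 = 20.
Any cover uses at least 2 transects; among all covering selections none totals below 20.

20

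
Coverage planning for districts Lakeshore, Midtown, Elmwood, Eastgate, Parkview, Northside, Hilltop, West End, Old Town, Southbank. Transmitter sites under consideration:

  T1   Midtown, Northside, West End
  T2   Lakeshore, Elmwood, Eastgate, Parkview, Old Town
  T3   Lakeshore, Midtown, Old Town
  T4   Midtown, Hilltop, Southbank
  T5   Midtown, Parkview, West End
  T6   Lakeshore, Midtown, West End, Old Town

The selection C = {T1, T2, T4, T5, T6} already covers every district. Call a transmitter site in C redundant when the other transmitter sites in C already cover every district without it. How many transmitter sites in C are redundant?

Drop T1: Northside uncovered — not redundant.
Drop T2: Elmwood, Eastgate uncovered — not redundant.
Drop T4: Hilltop, Southbank uncovered — not redundant.
Drop T5: the rest still cover every district — redundant.
Drop T6: the rest still cover every district — redundant.
2 redundant: T5, T6.

2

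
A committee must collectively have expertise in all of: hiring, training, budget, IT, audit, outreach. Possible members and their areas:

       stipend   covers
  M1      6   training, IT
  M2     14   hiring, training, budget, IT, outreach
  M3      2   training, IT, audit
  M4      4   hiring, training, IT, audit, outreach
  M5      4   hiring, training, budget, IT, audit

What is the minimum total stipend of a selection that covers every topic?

8

M4, M5 cover every topic at stipend 4 + 4 = 8.
Any cover uses at least 2 members; among all covering selections none totals below 8.
Greedy by coverage-per-stipend would pick M3, M4, M5 for 10 — worse than the optimum 8.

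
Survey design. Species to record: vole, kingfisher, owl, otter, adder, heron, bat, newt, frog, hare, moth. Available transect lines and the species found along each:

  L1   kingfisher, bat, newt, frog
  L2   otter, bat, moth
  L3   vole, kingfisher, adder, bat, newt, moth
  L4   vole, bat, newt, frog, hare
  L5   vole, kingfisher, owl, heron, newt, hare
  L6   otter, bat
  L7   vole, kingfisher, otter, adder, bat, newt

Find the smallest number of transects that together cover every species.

4

L1, L2, L3, L5 together cover {vole, kingfisher, owl, otter, adder, heron, bat, newt, frog, hare, moth} — every species.
No 3 of the 7 transects cover everything (all 35 triples fall short), so 4 is minimum.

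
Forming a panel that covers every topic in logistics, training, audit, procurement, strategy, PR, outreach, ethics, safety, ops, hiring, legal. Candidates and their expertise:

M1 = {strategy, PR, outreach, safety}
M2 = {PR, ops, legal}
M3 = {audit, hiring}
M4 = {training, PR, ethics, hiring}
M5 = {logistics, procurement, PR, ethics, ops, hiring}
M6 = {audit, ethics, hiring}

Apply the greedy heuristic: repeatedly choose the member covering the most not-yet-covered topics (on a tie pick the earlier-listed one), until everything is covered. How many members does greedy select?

Pick 1: M5 covers 6 new topics (logistics, procurement, PR, ethics, ops, hiring).
Pick 2: M1 covers 3 new topics (strategy, outreach, safety).
Pick 3: M2 covers 1 new topics (legal).
Pick 4: M3 covers 1 new topics (audit).
Pick 5: M4 covers 1 new topics (training).
Greedy uses 5 members.

5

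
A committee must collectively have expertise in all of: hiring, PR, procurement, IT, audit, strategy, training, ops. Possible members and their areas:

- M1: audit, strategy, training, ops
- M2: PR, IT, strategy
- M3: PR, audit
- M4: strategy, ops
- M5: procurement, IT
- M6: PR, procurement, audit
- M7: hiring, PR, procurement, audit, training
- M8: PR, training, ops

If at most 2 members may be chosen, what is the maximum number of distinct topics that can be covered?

Choosing M1, M7 covers {hiring, PR, procurement, audit, strategy, training, ops} — 7 topics.
No choice of 2 members does better; here IT is left uncovered.

7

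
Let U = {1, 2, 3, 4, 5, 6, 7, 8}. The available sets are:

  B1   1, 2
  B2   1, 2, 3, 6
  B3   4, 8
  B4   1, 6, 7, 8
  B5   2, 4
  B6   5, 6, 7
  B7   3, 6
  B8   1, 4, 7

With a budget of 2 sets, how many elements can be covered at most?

Choosing B2, B3 covers {1, 2, 3, 4, 6, 8} — 6 elements.
No choice of 2 sets does better; here 5, 7 are left uncovered.

6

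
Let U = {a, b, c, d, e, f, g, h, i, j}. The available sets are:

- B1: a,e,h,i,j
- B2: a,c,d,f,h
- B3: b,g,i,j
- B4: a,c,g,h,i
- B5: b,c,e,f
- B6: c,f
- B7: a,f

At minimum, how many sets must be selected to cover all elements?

3

B1, B2, B3 together cover {a, b, c, d, e, f, g, h, i, j} — every element.
No 2 of the 7 sets cover everything (all 21 pairs fall short), so 3 is minimum.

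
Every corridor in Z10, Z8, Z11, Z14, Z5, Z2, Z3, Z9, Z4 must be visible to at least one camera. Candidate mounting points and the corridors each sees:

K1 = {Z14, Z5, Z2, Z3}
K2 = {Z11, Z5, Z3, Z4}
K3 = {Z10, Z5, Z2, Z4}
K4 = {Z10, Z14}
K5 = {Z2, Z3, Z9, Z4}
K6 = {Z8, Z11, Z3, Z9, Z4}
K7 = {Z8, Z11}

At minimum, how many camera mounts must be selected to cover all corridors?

K1, K3, K6 together cover {Z10, Z8, Z11, Z14, Z5, Z2, Z3, Z9, Z4} — every corridor.
No 2 of the 7 camera mounts cover everything (all 21 pairs fall short), so 3 is minimum.

3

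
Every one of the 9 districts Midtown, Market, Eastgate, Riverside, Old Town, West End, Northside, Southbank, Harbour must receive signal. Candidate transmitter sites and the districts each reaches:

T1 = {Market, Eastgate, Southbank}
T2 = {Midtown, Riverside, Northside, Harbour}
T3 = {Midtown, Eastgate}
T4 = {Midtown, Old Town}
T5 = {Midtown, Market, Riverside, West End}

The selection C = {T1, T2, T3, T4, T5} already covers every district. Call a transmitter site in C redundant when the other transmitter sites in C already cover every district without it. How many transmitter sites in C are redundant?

Drop T1: Southbank uncovered — not redundant.
Drop T2: Northside, Harbour uncovered — not redundant.
Drop T3: the rest still cover every district — redundant.
Drop T4: Old Town uncovered — not redundant.
Drop T5: West End uncovered — not redundant.
1 redundant: T3.

1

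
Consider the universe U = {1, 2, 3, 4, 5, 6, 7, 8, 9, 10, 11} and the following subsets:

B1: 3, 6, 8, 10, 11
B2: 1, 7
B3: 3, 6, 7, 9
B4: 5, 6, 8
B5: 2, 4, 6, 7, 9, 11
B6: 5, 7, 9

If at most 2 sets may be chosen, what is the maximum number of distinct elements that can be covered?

Choosing B1, B5 covers {2, 3, 4, 6, 7, 8, 9, 10, 11} — 9 elements.
No choice of 2 sets does better; here 1, 5 are left uncovered.

9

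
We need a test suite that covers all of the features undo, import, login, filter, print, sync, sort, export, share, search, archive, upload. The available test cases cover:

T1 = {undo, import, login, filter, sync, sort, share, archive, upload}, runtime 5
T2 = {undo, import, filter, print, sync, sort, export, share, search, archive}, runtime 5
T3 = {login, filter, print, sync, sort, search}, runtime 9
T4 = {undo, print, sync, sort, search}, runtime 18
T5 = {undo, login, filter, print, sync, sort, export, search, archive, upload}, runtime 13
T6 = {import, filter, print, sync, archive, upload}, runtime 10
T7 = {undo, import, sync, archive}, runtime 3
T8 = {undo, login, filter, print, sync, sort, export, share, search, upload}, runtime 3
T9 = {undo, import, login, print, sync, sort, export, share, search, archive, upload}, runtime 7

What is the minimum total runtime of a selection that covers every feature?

6

T7, T8 cover every feature at runtime 3 + 3 = 6.
Any cover uses at least 2 test cases; among all covering selections none totals below 6.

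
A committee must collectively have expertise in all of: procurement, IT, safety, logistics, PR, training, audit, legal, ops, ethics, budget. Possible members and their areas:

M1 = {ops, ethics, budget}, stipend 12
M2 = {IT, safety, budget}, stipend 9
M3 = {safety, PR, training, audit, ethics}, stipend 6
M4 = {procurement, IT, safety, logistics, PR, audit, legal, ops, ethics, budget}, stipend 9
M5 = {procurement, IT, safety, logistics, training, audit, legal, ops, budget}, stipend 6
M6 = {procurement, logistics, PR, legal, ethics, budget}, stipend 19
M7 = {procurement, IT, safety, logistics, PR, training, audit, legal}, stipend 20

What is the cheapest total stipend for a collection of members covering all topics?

M3, M5 cover every topic at stipend 6 + 6 = 12.
Any cover uses at least 2 members; among all covering selections none totals below 12.

12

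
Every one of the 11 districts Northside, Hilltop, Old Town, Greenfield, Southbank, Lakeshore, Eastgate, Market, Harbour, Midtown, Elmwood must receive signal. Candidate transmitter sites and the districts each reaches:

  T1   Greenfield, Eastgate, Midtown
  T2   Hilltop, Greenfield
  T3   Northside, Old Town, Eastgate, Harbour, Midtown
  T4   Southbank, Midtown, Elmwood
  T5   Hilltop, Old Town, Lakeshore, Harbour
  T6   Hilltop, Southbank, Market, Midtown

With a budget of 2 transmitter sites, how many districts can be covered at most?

Choosing T3, T6 covers {Northside, Hilltop, Old Town, Southbank, Eastgate, Market, Harbour, Midtown} — 8 districts.
No choice of 2 transmitter sites does better; here Greenfield, Lakeshore, Elmwood are left uncovered.

8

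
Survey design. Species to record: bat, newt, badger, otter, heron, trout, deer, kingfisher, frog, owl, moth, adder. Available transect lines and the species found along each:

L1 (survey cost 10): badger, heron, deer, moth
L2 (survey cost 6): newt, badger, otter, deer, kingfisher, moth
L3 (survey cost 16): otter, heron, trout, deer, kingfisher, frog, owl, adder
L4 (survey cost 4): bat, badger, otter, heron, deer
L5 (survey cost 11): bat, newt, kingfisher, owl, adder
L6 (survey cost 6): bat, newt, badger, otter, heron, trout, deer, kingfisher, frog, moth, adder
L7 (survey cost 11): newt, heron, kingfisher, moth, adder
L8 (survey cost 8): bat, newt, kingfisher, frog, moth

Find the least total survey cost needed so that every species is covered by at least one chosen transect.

L5, L6 cover every species at survey cost 11 + 6 = 17.
Any cover uses at least 2 transects; among all covering selections none totals below 17.

17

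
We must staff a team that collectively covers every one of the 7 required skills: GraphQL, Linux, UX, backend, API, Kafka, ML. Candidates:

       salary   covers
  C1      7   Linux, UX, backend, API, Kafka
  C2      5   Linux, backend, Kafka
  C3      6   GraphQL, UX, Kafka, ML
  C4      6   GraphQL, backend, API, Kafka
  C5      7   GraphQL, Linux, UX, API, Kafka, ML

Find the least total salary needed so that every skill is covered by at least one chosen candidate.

12

C2, C5 cover every skill at salary 5 + 7 = 12.
Any cover uses at least 2 candidates; among all covering selections none totals below 12.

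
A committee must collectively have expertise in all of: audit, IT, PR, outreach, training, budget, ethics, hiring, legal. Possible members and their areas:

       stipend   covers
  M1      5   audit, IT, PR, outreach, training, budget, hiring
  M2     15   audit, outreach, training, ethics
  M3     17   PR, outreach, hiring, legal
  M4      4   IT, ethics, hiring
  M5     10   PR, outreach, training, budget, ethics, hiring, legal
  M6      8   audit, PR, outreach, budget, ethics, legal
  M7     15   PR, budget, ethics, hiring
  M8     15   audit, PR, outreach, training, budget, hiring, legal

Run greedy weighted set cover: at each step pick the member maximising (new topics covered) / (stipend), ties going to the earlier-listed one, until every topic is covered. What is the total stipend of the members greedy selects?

Pick 1: M1 adds 7 new (audit, IT, PR, outreach, training, budget, hiring) at stipend 5 (ratio 7/5).
Pick 2: M4 adds 1 new (ethics) at stipend 4 (ratio 1/4).
Pick 3: M6 adds 1 new (legal) at stipend 8 (ratio 1/8).
Greedy total stipend: 5 + 4 + 8 = 17. (The true optimum is 13, so greedy overshoots here.)

17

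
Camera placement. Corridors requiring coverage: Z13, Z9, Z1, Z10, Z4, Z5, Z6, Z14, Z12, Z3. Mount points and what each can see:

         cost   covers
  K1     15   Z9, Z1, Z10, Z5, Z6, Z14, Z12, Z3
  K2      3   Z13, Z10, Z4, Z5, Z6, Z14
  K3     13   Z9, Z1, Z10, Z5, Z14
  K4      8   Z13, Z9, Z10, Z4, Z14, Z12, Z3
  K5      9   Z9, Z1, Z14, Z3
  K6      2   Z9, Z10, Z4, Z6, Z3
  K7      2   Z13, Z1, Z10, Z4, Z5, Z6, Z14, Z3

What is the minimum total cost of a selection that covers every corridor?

K4, K7 cover every corridor at cost 8 + 2 = 10.
Any cover uses at least 2 camera mounts; among all covering selections none totals below 10.
Greedy by coverage-per-cost would pick K7, K6, K4 for 12 — worse than the optimum 10.

10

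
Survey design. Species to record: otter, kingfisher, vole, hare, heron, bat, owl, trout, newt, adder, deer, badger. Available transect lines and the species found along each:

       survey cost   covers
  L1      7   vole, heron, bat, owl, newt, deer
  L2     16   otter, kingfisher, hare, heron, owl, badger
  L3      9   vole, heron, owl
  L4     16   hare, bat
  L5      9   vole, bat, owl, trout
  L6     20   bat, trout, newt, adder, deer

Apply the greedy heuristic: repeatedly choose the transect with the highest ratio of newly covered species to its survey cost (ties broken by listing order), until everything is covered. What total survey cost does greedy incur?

Pick 1: L1 adds 6 new (vole, heron, bat, owl, newt, deer) at survey cost 7 (ratio 6/7).
Pick 2: L2 adds 4 new (otter, kingfisher, hare, badger) at survey cost 16 (ratio 4/16).
Pick 3: L5 adds 1 new (trout) at survey cost 9 (ratio 1/9).
Pick 4: L6 adds 1 new (adder) at survey cost 20 (ratio 1/20).
Greedy total survey cost: 7 + 16 + 9 + 20 = 52. (The true optimum is 43, so greedy overshoots here.)

52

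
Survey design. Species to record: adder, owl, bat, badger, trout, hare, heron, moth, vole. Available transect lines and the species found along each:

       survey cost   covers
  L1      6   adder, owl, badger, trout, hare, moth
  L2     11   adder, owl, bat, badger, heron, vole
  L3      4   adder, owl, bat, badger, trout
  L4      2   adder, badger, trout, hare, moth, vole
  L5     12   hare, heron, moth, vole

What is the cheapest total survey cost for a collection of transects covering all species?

13

L2, L4 cover every species at survey cost 11 + 2 = 13.
Any cover uses at least 2 transects; among all covering selections none totals below 13.
Greedy by coverage-per-survey cost would pick L4, L3, L2 for 17 — worse than the optimum 13.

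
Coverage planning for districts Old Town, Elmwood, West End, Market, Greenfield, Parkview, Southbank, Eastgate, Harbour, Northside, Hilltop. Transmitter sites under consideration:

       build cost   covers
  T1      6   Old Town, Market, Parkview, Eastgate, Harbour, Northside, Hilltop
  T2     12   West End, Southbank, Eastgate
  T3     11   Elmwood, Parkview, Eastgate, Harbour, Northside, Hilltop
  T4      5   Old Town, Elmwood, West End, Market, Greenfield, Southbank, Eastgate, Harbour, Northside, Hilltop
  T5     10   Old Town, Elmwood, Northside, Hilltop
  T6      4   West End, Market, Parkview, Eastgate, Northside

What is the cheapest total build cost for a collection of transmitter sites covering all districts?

9

T4, T6 cover every district at build cost 5 + 4 = 9.
Any cover uses at least 2 transmitter sites; among all covering selections none totals below 9.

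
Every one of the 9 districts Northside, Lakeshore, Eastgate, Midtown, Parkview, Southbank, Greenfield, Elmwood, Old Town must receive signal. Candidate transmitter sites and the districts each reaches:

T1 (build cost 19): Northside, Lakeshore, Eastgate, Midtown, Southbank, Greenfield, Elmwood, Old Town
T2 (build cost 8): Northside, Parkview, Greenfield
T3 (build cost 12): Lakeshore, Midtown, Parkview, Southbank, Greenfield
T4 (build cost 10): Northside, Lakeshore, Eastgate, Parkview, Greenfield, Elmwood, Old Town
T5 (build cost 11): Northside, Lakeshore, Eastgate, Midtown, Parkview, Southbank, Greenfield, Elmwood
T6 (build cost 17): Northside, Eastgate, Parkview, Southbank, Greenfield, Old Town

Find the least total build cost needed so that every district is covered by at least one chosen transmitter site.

T4, T5 cover every district at build cost 10 + 11 = 21.
Any cover uses at least 2 transmitter sites; among all covering selections none totals below 21.

21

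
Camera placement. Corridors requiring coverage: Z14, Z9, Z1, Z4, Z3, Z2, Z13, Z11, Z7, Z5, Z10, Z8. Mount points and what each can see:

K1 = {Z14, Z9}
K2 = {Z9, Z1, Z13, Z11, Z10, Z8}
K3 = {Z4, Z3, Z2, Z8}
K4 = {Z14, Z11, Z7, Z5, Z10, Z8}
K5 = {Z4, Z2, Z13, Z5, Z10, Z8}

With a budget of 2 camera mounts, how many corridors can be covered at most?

9

Choosing K2, K3 covers {Z9, Z1, Z4, Z3, Z2, Z13, Z11, Z10, Z8} — 9 corridors.
No choice of 2 camera mounts does better; here Z14, Z7, Z5 are left uncovered.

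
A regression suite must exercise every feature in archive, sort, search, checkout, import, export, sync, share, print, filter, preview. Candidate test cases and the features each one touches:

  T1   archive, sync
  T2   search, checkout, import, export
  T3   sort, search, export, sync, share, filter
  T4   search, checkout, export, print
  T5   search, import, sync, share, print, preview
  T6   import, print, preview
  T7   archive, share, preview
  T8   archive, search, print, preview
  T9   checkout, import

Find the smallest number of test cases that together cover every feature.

3

T2, T3, T8 together cover {archive, sort, search, checkout, import, export, sync, share, print, filter, preview} — every feature.
No 2 of the 9 test cases cover everything (all 36 pairs fall short), so 3 is minimum.
Greedy (largest uncovered first) would take T3, T5, T1, T2 — 4 test cases — but 3 suffice.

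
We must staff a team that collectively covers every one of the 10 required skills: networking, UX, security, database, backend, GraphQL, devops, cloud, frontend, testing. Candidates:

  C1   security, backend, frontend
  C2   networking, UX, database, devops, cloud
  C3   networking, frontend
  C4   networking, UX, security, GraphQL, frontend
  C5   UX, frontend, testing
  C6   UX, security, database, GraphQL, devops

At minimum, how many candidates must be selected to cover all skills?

C1, C2, C4, C5 together cover {networking, UX, security, database, backend, GraphQL, devops, cloud, frontend, testing} — every skill.
No 3 of the 6 candidates cover everything (all 20 triples fall short), so 4 is minimum.

4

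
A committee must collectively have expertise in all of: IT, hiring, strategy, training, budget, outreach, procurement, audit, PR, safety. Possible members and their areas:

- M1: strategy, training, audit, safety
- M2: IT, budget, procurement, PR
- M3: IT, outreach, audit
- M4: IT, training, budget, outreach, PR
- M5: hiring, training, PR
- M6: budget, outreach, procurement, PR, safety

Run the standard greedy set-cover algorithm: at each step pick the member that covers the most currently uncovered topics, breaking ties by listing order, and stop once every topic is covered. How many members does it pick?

Pick 1: M4 covers 5 new topics (IT, training, budget, outreach, PR).
Pick 2: M1 covers 3 new topics (strategy, audit, safety).
Pick 3: M2 covers 1 new topics (procurement).
Pick 4: M5 covers 1 new topics (hiring).
Greedy uses 4 members.

4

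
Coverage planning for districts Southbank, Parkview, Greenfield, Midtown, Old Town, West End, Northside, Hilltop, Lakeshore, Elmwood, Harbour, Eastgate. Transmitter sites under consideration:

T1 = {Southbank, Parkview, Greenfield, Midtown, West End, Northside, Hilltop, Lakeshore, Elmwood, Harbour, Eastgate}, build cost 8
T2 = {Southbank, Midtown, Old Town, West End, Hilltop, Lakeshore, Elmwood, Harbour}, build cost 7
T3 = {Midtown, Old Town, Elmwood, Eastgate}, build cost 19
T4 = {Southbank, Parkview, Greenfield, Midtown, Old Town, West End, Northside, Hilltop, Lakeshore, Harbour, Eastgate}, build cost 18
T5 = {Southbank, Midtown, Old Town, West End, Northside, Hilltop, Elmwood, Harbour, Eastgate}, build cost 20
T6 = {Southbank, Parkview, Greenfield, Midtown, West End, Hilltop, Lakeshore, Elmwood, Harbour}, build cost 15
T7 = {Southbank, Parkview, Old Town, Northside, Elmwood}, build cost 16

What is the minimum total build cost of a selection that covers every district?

15

T1, T2 cover every district at build cost 8 + 7 = 15.
Any cover uses at least 2 transmitter sites; among all covering selections none totals below 15.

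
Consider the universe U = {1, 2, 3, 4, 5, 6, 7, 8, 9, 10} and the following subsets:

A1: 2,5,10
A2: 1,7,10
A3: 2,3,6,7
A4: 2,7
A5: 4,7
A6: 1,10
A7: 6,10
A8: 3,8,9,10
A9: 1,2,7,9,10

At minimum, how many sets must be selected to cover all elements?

5

A1, A2, A3, A5, A8 together cover {1, 2, 3, 4, 5, 6, 7, 8, 9, 10} — every element.
No 4 of the 9 sets cover everything (all 126 size-4 selections fall short), so 5 is minimum.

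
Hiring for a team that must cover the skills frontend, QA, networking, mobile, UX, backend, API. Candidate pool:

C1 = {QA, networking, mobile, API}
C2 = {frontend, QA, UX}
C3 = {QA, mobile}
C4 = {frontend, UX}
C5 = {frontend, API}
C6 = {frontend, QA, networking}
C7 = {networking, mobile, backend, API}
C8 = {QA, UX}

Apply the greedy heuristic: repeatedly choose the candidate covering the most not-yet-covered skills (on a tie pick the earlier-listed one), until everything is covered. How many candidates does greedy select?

Pick 1: C1 covers 4 new skills (QA, networking, mobile, API).
Pick 2: C2 covers 2 new skills (frontend, UX).
Pick 3: C7 covers 1 new skills (backend).
Greedy uses 3 candidates. (The true minimum is 2.)

3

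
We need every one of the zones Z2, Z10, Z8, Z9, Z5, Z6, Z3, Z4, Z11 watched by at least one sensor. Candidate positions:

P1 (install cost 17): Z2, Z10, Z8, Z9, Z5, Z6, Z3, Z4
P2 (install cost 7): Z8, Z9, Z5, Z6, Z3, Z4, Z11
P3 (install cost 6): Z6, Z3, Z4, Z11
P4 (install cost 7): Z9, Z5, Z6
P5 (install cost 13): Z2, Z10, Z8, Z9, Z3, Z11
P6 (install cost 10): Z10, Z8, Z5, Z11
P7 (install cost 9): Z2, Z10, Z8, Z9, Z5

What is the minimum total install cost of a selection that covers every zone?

P3, P7 cover every zone at install cost 6 + 9 = 15.
Any cover uses at least 2 sensor positions; among all covering selections none totals below 15.

15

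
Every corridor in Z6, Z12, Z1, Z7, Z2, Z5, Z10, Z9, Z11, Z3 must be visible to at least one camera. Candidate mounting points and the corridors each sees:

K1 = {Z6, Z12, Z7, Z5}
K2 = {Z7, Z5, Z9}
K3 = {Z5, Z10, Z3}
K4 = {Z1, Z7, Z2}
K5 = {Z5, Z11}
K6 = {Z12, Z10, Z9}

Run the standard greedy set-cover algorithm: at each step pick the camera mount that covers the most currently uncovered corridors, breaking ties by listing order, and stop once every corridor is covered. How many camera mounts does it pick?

5

Pick 1: K1 covers 4 new corridors (Z6, Z12, Z7, Z5).
Pick 2: K3 covers 2 new corridors (Z10, Z3).
Pick 3: K4 covers 2 new corridors (Z1, Z2).
Pick 4: K2 covers 1 new corridors (Z9).
Pick 5: K5 covers 1 new corridors (Z11).
Greedy uses 5 camera mounts.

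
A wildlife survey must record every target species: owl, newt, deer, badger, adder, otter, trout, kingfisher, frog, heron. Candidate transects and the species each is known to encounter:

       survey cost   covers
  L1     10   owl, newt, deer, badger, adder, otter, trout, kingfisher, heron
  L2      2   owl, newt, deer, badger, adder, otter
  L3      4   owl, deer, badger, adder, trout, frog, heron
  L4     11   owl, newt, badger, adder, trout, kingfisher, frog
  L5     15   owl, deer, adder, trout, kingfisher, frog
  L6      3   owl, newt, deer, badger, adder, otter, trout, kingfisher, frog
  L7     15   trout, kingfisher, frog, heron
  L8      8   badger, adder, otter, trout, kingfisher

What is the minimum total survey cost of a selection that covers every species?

L3, L6 cover every species at survey cost 4 + 3 = 7.
Any cover uses at least 2 transects; among all covering selections none totals below 7.

7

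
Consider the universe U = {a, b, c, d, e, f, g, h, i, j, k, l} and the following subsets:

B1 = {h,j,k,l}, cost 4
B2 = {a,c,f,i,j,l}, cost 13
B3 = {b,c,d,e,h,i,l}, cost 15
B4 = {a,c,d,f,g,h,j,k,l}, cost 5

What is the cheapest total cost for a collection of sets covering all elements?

B3, B4 cover every element at cost 15 + 5 = 20.
Any cover uses at least 2 sets; among all covering selections none totals below 20.

20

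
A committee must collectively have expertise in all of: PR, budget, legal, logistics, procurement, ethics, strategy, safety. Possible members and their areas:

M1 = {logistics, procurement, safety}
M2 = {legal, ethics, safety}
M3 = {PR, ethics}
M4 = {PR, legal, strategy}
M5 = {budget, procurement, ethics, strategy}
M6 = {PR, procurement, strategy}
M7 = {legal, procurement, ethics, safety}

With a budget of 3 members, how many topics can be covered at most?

8

Choosing M1, M4, M5 covers {PR, budget, legal, logistics, procurement, ethics, strategy, safety} — 8 topics.
That is all 8 topics.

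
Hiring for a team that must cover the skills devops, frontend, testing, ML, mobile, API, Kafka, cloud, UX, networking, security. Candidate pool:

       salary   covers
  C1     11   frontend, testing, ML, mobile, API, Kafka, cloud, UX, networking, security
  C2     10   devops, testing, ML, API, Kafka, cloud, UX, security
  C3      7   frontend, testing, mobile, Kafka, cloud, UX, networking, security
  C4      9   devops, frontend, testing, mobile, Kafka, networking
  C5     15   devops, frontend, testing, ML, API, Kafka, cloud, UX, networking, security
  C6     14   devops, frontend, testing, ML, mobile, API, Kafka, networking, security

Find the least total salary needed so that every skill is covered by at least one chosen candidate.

C2, C3 cover every skill at salary 10 + 7 = 17.
Any cover uses at least 2 candidates; among all covering selections none totals below 17.

17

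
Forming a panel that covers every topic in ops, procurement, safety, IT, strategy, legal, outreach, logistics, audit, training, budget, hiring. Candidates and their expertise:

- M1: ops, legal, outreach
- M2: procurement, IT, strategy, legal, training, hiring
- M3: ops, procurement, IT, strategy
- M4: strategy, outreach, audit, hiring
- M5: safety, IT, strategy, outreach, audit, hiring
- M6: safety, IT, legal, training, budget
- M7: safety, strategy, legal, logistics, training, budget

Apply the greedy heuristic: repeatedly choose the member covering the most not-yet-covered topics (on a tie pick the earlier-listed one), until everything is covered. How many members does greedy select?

4

Pick 1: M2 covers 6 new topics (procurement, IT, strategy, legal, training, hiring).
Pick 2: M5 covers 3 new topics (safety, outreach, audit).
Pick 3: M7 covers 2 new topics (logistics, budget).
Pick 4: M1 covers 1 new topics (ops).
Greedy uses 4 members. (The true minimum is 3.)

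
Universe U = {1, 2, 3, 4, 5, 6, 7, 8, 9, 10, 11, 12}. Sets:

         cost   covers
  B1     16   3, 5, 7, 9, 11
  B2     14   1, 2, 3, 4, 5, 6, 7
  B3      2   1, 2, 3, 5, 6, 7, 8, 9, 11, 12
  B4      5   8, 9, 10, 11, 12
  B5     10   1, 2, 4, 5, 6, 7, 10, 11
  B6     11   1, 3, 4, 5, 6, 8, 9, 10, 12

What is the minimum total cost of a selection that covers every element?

12

B3, B5 cover every element at cost 2 + 10 = 12.
Any cover uses at least 2 sets; among all covering selections none totals below 12.
Greedy by coverage-per-cost would pick B3, B4, B5 for 17 — worse than the optimum 12.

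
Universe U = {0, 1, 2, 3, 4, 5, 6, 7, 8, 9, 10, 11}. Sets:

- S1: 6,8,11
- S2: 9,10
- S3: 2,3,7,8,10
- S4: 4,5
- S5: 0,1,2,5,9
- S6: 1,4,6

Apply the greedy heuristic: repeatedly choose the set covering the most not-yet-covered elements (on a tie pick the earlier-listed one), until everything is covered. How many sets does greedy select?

Pick 1: S3 covers 5 new elements (2, 3, 7, 8, 10).
Pick 2: S5 covers 4 new elements (0, 1, 5, 9).
Pick 3: S1 covers 2 new elements (6, 11).
Pick 4: S4 covers 1 new elements (4).
Greedy uses 4 sets.

4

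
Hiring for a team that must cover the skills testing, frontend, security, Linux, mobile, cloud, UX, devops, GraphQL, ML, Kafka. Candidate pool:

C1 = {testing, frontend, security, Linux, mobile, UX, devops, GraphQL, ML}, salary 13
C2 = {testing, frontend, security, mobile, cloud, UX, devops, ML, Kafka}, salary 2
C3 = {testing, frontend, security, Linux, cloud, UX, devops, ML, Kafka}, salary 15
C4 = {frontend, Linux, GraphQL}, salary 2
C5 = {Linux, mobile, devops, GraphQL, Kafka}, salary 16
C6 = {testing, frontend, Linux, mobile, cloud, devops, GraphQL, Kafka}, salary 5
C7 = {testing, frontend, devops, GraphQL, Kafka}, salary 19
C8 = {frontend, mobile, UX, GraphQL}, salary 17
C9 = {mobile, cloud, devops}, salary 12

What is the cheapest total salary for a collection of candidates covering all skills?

4

C2, C4 cover every skill at salary 2 + 2 = 4.
Any cover uses at least 2 candidates; among all covering selections none totals below 4.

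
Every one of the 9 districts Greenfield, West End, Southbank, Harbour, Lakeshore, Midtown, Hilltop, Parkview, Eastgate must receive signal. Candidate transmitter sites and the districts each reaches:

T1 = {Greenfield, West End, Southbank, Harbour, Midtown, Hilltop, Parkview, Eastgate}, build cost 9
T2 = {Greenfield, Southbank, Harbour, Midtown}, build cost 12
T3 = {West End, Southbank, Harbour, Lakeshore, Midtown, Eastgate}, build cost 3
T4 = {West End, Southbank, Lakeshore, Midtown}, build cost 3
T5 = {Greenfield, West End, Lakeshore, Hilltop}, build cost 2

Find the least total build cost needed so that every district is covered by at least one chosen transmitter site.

11

T1, T5 cover every district at build cost 9 + 2 = 11.
Any cover uses at least 2 transmitter sites; among all covering selections none totals below 11.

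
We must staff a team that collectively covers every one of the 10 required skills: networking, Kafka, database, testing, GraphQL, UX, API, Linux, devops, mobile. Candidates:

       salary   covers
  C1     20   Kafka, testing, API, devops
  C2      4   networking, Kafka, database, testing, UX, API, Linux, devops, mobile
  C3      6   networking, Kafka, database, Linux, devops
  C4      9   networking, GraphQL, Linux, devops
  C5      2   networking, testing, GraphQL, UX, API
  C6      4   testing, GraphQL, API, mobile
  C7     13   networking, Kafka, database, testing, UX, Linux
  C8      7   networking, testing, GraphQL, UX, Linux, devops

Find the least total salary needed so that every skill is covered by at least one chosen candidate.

C2, C5 cover every skill at salary 4 + 2 = 6.
Any cover uses at least 2 candidates; among all covering selections none totals below 6.

6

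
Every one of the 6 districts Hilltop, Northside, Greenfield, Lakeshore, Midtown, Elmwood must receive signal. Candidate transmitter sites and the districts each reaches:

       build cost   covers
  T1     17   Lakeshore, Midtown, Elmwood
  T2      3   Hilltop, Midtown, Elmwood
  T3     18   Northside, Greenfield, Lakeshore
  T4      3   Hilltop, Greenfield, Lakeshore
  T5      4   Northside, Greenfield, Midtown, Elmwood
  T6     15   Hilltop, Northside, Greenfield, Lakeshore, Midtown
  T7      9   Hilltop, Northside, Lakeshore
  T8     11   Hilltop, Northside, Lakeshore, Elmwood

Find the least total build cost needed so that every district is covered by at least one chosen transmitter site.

7

T4, T5 cover every district at build cost 3 + 4 = 7.
Any cover uses at least 2 transmitter sites; among all covering selections none totals below 7.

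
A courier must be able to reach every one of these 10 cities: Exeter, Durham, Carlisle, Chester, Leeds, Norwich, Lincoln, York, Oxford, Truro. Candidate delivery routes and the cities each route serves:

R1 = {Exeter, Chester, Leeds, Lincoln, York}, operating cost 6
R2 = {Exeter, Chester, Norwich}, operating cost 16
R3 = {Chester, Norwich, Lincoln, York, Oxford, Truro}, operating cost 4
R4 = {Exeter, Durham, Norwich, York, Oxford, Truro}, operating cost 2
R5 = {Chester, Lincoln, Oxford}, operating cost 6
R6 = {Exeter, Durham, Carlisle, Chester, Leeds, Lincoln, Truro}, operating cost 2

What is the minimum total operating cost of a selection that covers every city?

4

R4, R6 cover every city at operating cost 2 + 2 = 4.
Any cover uses at least 2 routes; among all covering selections none totals below 4.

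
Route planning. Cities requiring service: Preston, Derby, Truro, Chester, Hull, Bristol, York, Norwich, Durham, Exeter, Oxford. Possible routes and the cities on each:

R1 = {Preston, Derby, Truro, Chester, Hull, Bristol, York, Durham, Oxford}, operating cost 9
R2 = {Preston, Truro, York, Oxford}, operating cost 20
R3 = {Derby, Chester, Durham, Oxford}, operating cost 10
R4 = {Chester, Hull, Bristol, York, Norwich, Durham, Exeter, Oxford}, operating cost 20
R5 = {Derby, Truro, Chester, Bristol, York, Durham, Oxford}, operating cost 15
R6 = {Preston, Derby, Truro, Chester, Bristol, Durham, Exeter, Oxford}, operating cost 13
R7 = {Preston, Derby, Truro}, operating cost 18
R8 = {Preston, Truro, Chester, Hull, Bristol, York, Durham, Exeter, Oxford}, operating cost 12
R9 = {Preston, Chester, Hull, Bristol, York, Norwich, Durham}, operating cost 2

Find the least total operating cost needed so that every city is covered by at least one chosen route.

R6, R9 cover every city at operating cost 13 + 2 = 15.
Any cover uses at least 2 routes; among all covering selections none totals below 15.
Greedy by coverage-per-operating cost would pick R9, R1, R8 for 23 — worse than the optimum 15.

15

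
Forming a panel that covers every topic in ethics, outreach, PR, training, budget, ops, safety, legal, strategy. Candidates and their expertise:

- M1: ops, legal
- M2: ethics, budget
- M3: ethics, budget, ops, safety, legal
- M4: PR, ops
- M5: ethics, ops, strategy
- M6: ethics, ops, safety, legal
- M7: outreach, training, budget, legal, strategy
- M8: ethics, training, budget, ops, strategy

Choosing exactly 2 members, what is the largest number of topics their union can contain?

8

Choosing M3, M7 covers {ethics, outreach, training, budget, ops, safety, legal, strategy} — 8 topics.
No choice of 2 members does better; here PR is left uncovered.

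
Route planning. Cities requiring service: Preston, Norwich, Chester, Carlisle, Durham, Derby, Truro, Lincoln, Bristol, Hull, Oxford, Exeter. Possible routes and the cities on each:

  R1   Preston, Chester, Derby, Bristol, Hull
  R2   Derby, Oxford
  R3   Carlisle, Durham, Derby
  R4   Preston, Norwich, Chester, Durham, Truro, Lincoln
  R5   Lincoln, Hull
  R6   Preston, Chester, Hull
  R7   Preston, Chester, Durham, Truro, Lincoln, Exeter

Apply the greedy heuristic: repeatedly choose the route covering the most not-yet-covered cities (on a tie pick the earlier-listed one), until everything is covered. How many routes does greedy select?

5

Pick 1: R4 covers 6 new cities (Preston, Norwich, Chester, Durham, Truro, Lincoln).
Pick 2: R1 covers 3 new cities (Derby, Bristol, Hull).
Pick 3: R2 covers 1 new cities (Oxford).
Pick 4: R3 covers 1 new cities (Carlisle).
Pick 5: R7 covers 1 new cities (Exeter).
Greedy uses 5 routes.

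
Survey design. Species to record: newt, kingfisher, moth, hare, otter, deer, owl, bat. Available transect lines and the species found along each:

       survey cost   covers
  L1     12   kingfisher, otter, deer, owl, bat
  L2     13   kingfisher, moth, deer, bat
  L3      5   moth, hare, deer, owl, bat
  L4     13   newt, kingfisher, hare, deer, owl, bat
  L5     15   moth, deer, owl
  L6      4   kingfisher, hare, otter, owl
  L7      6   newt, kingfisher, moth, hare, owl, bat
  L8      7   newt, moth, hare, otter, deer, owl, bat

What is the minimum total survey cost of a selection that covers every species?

11

L6, L8 cover every species at survey cost 4 + 7 = 11.
Any cover uses at least 2 transects; among all covering selections none totals below 11.
Greedy by coverage-per-survey cost would pick L3, L6, L7 for 15 — worse than the optimum 11.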